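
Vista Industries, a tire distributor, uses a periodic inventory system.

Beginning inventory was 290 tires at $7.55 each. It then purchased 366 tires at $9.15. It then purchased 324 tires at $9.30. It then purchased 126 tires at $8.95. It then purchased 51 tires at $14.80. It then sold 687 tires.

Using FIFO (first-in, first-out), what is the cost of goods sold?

COGS = $5,826.70

Sale 1 (687) [FIFO — oldest first]: 290 @ $7.55 + 366 @ $9.15 + 31 @ $9.30 = $5,826.70
Ending inventory: 293 @ $9.30 + 126 @ $8.95 + 51 @ $14.80 = $4,607.40
Check: goods available $10,434.10 = COGS $5,826.70 + ending $4,607.40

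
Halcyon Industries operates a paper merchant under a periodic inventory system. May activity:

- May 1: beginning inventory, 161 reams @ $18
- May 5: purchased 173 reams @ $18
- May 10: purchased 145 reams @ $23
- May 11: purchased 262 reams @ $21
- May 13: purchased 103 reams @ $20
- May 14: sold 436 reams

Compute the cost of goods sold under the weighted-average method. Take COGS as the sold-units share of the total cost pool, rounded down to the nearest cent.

May 14, sell 436: 436/844 × $16,909.00 → $8,734.98
Ending inventory (cost pool remaining) = $8,174.02
Check: goods available $16,909.00 = COGS $8,734.98 + ending $8,174.02

COGS = $8,734.98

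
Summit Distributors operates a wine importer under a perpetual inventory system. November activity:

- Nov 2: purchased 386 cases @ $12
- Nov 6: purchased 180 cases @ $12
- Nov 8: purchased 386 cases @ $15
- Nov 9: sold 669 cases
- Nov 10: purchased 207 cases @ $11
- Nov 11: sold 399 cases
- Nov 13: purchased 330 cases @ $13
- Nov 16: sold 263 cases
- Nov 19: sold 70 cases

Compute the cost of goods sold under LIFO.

Nov 9, 669 sold [LIFO — newest first]: 386 @ $15 + 180 @ $12 + 103 @ $12 = $9,186
Nov 11, 399 sold [LIFO — newest first]: 207 @ $11 + 192 @ $12 = $4,581
Nov 16, 263 sold [LIFO — newest first]: 263 @ $13 = $3,419
Nov 19, 70 sold [LIFO — newest first]: 67 @ $13 + 3 @ $12 = $907
Total COGS = $9,186 + $4,581 + $3,419 + $907 = $18,093
Ending inventory: 88 @ $12 = $1,056
Check: goods available $19,149 = COGS $18,093 + ending $1,056

COGS = $18,093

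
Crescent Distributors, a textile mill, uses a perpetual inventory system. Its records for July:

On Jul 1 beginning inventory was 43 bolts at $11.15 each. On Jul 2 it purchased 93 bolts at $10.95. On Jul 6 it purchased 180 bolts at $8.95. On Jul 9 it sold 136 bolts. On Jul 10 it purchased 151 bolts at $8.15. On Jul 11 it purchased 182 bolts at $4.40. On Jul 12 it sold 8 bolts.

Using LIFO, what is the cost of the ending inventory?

Jul 9, 136 sold [LIFO — newest first]: 136 @ $8.95 = $1,217.20
Jul 12, 8 sold [LIFO — newest first]: 8 @ $4.40 = $35.20
Total COGS = $1,217.20 + $35.20 = $1,252.40
Ending inventory: 43 @ $11.15 + 93 @ $10.95 + 44 @ $8.95 + 151 @ $8.15 + 174 @ $4.40 = $3,887.85
Check: goods available $5,140.25 = COGS $1,252.40 + ending $3,887.85

Ending inventory = $3,887.85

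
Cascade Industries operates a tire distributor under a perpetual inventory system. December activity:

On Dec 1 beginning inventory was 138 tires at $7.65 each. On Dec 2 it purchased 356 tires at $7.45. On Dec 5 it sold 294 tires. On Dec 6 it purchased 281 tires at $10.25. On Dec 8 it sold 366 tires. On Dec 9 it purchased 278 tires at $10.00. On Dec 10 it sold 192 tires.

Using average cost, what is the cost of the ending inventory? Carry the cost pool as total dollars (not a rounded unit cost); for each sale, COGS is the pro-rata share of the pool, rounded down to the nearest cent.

After Dec 1: 138 on hand, pool $1,055.70 (≈ $7.6500 each)
After Dec 2: 494 on hand, pool $3,707.90 (≈ $7.5059 each)
Dec 5, sell 294: 294/494 × $3,707.90 → $2,206.72
After Dec 6: 481 on hand, pool $4,381.43 (≈ $9.1090 each)
Dec 8, sell 366: 366/481 × $4,381.43 → $3,333.89
After Dec 9: 393 on hand, pool $3,827.54 (≈ $9.7393 each)
Dec 10, sell 192: 192/393 × $3,827.54 → $1,869.94
Total COGS = $2,206.72 + $3,333.89 + $1,869.94 = $7,410.55
Ending inventory (cost pool remaining) = $1,957.60

Ending inventory = $1,957.60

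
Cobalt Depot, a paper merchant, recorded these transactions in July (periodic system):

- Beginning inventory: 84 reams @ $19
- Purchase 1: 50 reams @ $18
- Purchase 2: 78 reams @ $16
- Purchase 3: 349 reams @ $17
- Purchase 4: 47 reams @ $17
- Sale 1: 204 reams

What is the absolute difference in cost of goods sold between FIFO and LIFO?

$148

FIFO COGS: 84 @ $19 + 50 @ $18 + 70 @ $16 = $3,616
LIFO COGS: 47 @ $17 + 157 @ $17 = $3,468
Difference = |$3,616 − $3,468| = $148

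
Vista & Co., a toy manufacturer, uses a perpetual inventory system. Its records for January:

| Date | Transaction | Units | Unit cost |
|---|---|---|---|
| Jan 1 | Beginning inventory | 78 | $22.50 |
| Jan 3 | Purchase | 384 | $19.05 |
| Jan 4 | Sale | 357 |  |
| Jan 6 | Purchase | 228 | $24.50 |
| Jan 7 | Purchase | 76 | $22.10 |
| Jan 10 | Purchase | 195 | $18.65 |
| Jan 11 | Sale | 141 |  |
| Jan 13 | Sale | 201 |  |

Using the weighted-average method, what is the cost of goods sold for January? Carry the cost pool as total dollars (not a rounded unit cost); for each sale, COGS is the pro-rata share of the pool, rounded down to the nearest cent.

After Jan 1: 78 on hand, pool $1,755.00 (≈ $22.5000 each)
After Jan 3: 462 on hand, pool $9,070.20 (≈ $19.6325 each)
Jan 4, sell 357: 357/462 × $9,070.20 → $7,008.79
After Jan 6: 333 on hand, pool $7,647.41 (≈ $22.9652 each)
After Jan 7: 409 on hand, pool $9,327.01 (≈ $22.8044 each)
After Jan 10: 604 on hand, pool $12,963.76 (≈ $21.4632 each)
Jan 11, sell 141: 141/604 × $12,963.76 → $3,026.30
Jan 13, sell 201: 201/463 × $9,937.46 → $4,314.10
Total COGS = $7,008.79 + $3,026.30 + $4,314.10 = $14,349.19
Ending inventory (cost pool remaining) = $5,623.36

COGS = $14,349.19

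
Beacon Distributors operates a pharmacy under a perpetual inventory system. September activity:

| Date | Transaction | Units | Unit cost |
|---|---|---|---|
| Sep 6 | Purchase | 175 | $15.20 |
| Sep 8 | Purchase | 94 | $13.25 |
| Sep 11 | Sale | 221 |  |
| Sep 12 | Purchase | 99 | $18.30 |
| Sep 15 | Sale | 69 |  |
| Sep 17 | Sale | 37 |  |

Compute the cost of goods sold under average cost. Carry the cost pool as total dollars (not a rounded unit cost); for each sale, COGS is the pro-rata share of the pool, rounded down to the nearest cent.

COGS = $5,017.51

After Sep 6: 175 on hand, pool $2,660.00 (≈ $15.2000 each)
After Sep 8: 269 on hand, pool $3,905.50 (≈ $14.5186 each)
Sep 11, sell 221: 221/269 × $3,905.50 → $3,208.60
After Sep 12: 147 on hand, pool $2,508.60 (≈ $17.0653 each)
Sep 15, sell 69: 69/147 × $2,508.60 → $1,177.50
Sep 17, sell 37: 37/78 × $1,331.10 → $631.41
Total COGS = $3,208.60 + $1,177.50 + $631.41 = $5,017.51
Ending inventory (cost pool remaining) = $699.69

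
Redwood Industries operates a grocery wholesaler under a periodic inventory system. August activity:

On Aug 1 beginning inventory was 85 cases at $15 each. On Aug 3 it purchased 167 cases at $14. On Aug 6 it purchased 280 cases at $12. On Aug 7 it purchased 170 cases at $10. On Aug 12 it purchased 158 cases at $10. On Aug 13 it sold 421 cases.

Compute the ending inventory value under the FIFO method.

Aug 13, 421 sold [FIFO — oldest first]: 85 @ $15 + 167 @ $14 + 169 @ $12 = $5,641
Ending inventory: 111 @ $12 + 170 @ $10 + 158 @ $10 = $4,612

Ending inventory = $4,612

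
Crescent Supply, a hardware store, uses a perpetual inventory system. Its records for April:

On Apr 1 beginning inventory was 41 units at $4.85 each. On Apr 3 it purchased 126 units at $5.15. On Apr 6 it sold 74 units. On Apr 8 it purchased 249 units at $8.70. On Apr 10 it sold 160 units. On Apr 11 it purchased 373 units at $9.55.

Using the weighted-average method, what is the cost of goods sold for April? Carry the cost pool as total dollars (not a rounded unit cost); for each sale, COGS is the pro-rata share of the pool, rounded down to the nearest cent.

COGS = $1,609.98

After Apr 1: 41 on hand, pool $198.85 (≈ $4.8500 each)
After Apr 3: 167 on hand, pool $847.75 (≈ $5.0763 each)
Apr 6, sell 74: 74/167 × $847.75 → $375.64
After Apr 8: 342 on hand, pool $2,638.41 (≈ $7.7146 each)
Apr 10, sell 160: 160/342 × $2,638.41 → $1,234.34
After Apr 11: 555 on hand, pool $4,966.22 (≈ $8.9481 each)
Total COGS = $375.64 + $1,234.34 = $1,609.98
Ending inventory (cost pool remaining) = $4,966.22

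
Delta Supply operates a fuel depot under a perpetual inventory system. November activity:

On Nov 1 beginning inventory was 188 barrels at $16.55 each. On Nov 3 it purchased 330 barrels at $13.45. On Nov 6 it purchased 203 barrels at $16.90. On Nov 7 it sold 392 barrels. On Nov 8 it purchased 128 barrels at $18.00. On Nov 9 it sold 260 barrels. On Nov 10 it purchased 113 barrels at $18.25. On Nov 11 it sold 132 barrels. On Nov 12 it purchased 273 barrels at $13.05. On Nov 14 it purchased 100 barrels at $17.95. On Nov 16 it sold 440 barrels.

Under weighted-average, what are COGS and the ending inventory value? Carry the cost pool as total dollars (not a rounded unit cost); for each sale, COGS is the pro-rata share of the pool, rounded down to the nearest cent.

COGS = $19,021.91; ending inventory = $1,682.59

After Nov 1: 188 on hand, pool $3,111.40 (≈ $16.5500 each)
After Nov 3: 518 on hand, pool $7,549.90 (≈ $14.5751 each)
After Nov 6: 721 on hand, pool $10,980.60 (≈ $15.2297 each)
Nov 7, sell 392: 392/721 × $10,980.60 → $5,970.03
After Nov 8: 457 on hand, pool $7,314.57 (≈ $16.0056 each)
Nov 9, sell 260: 260/457 × $7,314.57 → $4,161.46
After Nov 10: 310 on hand, pool $5,215.36 (≈ $16.8237 each)
Nov 11, sell 132: 132/310 × $5,215.36 → $2,220.73
After Nov 12: 451 on hand, pool $6,557.28 (≈ $14.5394 each)
After Nov 14: 551 on hand, pool $8,352.28 (≈ $15.1584 each)
Nov 16, sell 440: 440/551 × $8,352.28 → $6,669.69
Total COGS = $5,970.03 + $4,161.46 + $2,220.73 + $6,669.69 = $19,021.91
Ending inventory (cost pool remaining) = $1,682.59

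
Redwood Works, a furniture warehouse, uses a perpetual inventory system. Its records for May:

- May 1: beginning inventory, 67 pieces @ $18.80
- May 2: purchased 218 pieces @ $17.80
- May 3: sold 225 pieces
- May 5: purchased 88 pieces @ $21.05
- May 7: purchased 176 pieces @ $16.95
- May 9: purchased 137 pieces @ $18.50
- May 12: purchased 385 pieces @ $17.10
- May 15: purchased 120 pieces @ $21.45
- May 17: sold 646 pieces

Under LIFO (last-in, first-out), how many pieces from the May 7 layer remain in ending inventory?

172

May 3, 225 sold [LIFO — newest first]: 218 @ $17.80 + 7 @ $18.80 = $4,012.00
May 17, 646 sold [LIFO — newest first]: 120 @ $21.45 + 385 @ $17.10 + 137 @ $18.50 + 4 @ $16.95 = $11,759.80
Total COGS = $4,012.00 + $11,759.80 = $15,771.80
Ending inventory: 60 @ $18.80 + 88 @ $21.05 + 172 @ $16.95 = $5,895.80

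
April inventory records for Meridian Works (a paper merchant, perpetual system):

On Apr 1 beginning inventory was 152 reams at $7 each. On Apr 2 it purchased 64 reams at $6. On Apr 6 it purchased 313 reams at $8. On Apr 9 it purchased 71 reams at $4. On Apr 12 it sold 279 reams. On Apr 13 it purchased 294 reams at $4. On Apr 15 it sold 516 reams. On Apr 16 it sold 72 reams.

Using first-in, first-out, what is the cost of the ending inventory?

Apr 12, 279 sold [FIFO — oldest first]: 152 @ $7 + 64 @ $6 + 63 @ $8 = $1,952
Apr 15, 516 sold [FIFO — oldest first]: 250 @ $8 + 71 @ $4 + 195 @ $4 = $3,064
Apr 16, 72 sold [FIFO — oldest first]: 72 @ $4 = $288
Total COGS = $1,952 + $3,064 + $288 = $5,304
Ending inventory: 27 @ $4 = $108

Ending inventory = $108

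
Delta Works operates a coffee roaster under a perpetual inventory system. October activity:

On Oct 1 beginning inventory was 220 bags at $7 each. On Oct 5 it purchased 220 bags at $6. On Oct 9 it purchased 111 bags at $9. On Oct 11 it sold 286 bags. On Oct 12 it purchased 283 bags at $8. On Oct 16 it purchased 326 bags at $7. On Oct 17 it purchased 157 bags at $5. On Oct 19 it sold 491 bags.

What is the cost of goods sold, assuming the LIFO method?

Oct 11, 286 sold [LIFO — newest first]: 111 @ $9 + 175 @ $6 = $2,049
Oct 19, 491 sold [LIFO — newest first]: 157 @ $5 + 326 @ $7 + 8 @ $8 = $3,131
Total COGS = $2,049 + $3,131 = $5,180
Ending inventory: 220 @ $7 + 45 @ $6 + 275 @ $8 = $4,010
Check: goods available $9,190 = COGS $5,180 + ending $4,010

COGS = $5,180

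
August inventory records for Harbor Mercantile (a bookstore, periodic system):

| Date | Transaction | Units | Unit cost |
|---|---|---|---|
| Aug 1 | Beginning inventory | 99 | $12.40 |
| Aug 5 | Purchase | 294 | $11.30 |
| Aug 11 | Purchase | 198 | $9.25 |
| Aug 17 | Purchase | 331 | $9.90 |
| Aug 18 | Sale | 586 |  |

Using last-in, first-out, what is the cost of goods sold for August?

Aug 18, 586 sold [LIFO — newest first]: 331 @ $9.90 + 198 @ $9.25 + 57 @ $11.30 = $5,752.50
Ending inventory: 99 @ $12.40 + 237 @ $11.30 = $3,905.70

COGS = $5,752.50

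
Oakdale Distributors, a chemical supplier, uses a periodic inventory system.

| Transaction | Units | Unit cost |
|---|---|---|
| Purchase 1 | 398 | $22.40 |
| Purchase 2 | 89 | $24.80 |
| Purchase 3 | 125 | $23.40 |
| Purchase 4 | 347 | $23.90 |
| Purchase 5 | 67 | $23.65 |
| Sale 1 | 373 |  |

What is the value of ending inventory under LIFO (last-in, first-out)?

Ending inventory = $15,027.30

Sale 1 (373) [LIFO — newest first]: 67 @ $23.65 + 306 @ $23.90 = $8,897.95
Ending inventory: 398 @ $22.40 + 89 @ $24.80 + 125 @ $23.40 + 41 @ $23.90 = $15,027.30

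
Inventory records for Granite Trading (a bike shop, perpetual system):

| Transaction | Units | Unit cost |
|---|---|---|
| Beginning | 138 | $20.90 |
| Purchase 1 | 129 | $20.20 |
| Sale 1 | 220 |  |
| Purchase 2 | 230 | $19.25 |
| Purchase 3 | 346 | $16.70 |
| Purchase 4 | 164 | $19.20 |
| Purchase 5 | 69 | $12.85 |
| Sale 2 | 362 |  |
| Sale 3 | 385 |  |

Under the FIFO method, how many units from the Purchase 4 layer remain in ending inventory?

40

Sale 1 (220) [FIFO — oldest first]: 138 @ $20.90 + 82 @ $20.20 = $4,540.60
Sale 2 (362) [FIFO — oldest first]: 47 @ $20.20 + 230 @ $19.25 + 85 @ $16.70 = $6,796.40
Sale 3 (385) [FIFO — oldest first]: 261 @ $16.70 + 124 @ $19.20 = $6,739.50
Total COGS = $4,540.60 + $6,796.40 + $6,739.50 = $18,076.50
Ending inventory: 40 @ $19.20 + 69 @ $12.85 = $1,654.65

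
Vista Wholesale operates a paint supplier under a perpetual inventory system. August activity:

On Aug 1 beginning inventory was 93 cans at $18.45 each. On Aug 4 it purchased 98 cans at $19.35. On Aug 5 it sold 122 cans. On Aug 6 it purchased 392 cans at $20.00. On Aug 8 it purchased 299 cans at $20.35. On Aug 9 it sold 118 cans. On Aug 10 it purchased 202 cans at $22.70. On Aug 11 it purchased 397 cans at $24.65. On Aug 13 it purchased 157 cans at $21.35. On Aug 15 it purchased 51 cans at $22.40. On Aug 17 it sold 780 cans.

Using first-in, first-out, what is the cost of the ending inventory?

Aug 5, 122 sold [FIFO — oldest first]: 93 @ $18.45 + 29 @ $19.35 = $2,277.00
Aug 9, 118 sold [FIFO — oldest first]: 69 @ $19.35 + 49 @ $20.00 = $2,315.15
Aug 17, 780 sold [FIFO — oldest first]: 343 @ $20.00 + 299 @ $20.35 + 138 @ $22.70 = $16,077.25
Total COGS = $2,277.00 + $2,315.15 + $16,077.25 = $20,669.40
Ending inventory: 64 @ $22.70 + 397 @ $24.65 + 157 @ $21.35 + 51 @ $22.40 = $15,733.20

Ending inventory = $15,733.20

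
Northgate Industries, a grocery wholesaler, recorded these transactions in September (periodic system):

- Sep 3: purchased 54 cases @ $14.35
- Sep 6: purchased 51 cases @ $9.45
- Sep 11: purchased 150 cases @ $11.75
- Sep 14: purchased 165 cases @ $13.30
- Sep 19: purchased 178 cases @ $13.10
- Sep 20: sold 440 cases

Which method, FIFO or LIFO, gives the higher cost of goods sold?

FIFO COGS: 54 @ $14.35 + 51 @ $9.45 + 150 @ $11.75 + 165 @ $13.30 + 20 @ $13.10 = $5,475.85
LIFO COGS: 178 @ $13.10 + 165 @ $13.30 + 97 @ $11.75 = $5,666.05

LIFO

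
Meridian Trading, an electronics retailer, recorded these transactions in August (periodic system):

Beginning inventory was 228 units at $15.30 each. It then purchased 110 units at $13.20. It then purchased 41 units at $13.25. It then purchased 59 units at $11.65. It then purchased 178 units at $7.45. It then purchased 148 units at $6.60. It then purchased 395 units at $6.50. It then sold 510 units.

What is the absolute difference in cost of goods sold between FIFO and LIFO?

FIFO COGS: 228 @ $15.30 + 110 @ $13.20 + 41 @ $13.25 + 59 @ $11.65 + 72 @ $7.45 = $6,707.40
LIFO COGS: 395 @ $6.50 + 115 @ $6.60 = $3,326.50
Difference = |$6,707.40 − $3,326.50| = $3,380.90

$3,380.90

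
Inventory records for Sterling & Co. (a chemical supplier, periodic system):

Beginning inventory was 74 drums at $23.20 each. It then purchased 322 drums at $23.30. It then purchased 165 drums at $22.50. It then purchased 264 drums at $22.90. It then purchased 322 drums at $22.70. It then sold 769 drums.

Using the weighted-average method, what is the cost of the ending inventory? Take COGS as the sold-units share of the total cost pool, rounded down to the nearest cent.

Ending inventory = $8,662.99

Sale 1, sell 769: 769/1147 × $26,286.90 → $17,623.91
Ending inventory (cost pool remaining) = $8,662.99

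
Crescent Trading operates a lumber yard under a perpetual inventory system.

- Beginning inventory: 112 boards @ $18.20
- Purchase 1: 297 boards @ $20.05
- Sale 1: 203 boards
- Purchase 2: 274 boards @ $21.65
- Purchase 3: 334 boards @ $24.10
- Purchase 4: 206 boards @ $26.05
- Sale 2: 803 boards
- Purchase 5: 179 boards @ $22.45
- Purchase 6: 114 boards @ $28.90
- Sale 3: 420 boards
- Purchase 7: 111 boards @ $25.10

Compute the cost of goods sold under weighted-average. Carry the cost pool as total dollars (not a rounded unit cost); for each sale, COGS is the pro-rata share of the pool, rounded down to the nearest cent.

After Beginning: 112 on hand, pool $2,038.40 (≈ $18.2000 each)
After Purchase 1: 409 on hand, pool $7,993.25 (≈ $19.5434 each)
Sale 1, sell 203: 203/409 × $7,993.25 → $3,967.30
After Purchase 2: 480 on hand, pool $9,958.05 (≈ $20.7459 each)
After Purchase 3: 814 on hand, pool $18,007.45 (≈ $22.1222 each)
After Purchase 4: 1020 on hand, pool $23,373.75 (≈ $22.9154 each)
Sale 2, sell 803: 803/1020 × $23,373.75 → $18,401.09
After Purchase 5: 396 on hand, pool $8,991.21 (≈ $22.7051 each)
After Purchase 6: 510 on hand, pool $12,285.81 (≈ $24.0898 each)
Sale 3, sell 420: 420/510 × $12,285.81 → $10,117.72
After Purchase 7: 201 on hand, pool $4,954.19 (≈ $24.6477 each)
Total COGS = $3,967.30 + $18,401.09 + $10,117.72 = $32,486.11
Ending inventory (cost pool remaining) = $4,954.19

COGS = $32,486.11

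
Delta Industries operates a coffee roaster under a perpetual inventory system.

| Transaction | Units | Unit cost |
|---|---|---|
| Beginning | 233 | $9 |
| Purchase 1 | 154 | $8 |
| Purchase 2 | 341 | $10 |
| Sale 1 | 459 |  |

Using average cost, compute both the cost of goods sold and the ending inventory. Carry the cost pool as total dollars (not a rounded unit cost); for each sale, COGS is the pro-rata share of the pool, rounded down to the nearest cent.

After Beginning: 233 on hand, pool $2,097.00 (≈ $9.0000 each)
After Purchase 1: 387 on hand, pool $3,329.00 (≈ $8.6021 each)
After Purchase 2: 728 on hand, pool $6,739.00 (≈ $9.2569 each)
Sale 1, sell 459: 459/728 × $6,739.00 → $4,248.90
Ending inventory (cost pool remaining) = $2,490.10
Check: goods available $6,739.00 = COGS $4,248.90 + ending $2,490.10

COGS = $4,248.90; ending inventory = $2,490.10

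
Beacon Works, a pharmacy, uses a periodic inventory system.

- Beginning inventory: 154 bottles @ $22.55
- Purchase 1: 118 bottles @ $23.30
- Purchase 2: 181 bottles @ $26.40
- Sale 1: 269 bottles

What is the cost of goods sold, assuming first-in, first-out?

COGS = $6,152.20

Sale 1 (269) [FIFO — oldest first]: 154 @ $22.55 + 115 @ $23.30 = $6,152.20
Ending inventory: 3 @ $23.30 + 181 @ $26.40 = $4,848.30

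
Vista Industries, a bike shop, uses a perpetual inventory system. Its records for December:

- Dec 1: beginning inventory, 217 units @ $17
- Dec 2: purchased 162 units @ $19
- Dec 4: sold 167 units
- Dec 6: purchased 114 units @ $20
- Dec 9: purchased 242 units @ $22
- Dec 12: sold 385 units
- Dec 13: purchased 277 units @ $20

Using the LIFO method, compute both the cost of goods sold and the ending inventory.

COGS = $11,260; ending inventory = $8,651

Dec 4, 167 sold [LIFO — newest first]: 162 @ $19 + 5 @ $17 = $3,163
Dec 12, 385 sold [LIFO — newest first]: 242 @ $22 + 114 @ $20 + 29 @ $17 = $8,097
Total COGS = $3,163 + $8,097 = $11,260
Ending inventory: 183 @ $17 + 277 @ $20 = $8,651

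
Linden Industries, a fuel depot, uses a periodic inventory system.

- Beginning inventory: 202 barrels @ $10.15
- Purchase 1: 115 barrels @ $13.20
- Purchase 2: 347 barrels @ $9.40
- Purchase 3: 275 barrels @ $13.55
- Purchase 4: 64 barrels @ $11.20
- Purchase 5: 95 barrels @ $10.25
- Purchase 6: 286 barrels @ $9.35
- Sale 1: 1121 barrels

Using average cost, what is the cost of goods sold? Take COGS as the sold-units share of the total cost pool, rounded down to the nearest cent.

Sale 1, sell 1121: 1121/1384 × $14,921.00 → $12,085.57
Ending inventory (cost pool remaining) = $2,835.43

COGS = $12,085.57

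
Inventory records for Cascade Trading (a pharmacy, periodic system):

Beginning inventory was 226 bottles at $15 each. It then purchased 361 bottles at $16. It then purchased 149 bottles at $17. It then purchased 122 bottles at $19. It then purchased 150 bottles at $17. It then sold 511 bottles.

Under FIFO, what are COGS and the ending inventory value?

Sale 1 (511) [FIFO — oldest first]: 226 @ $15 + 285 @ $16 = $7,950
Ending inventory: 76 @ $16 + 149 @ $17 + 122 @ $19 + 150 @ $17 = $8,617

COGS = $7,950; ending inventory = $8,617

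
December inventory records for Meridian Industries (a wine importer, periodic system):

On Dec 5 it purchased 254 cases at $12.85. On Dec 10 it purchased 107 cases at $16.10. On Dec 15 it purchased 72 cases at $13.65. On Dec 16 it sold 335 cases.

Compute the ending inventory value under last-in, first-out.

Dec 16, 335 sold [LIFO — newest first]: 72 @ $13.65 + 107 @ $16.10 + 156 @ $12.85 = $4,710.10
Ending inventory: 98 @ $12.85 = $1,259.30
Check: goods available $5,969.40 = COGS $4,710.10 + ending $1,259.30

Ending inventory = $1,259.30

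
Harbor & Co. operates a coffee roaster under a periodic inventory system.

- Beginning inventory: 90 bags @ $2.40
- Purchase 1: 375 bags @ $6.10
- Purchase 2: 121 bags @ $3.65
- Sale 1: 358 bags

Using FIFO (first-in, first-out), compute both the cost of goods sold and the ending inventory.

Sale 1 (358) [FIFO — oldest first]: 90 @ $2.40 + 268 @ $6.10 = $1,850.80
Ending inventory: 107 @ $6.10 + 121 @ $3.65 = $1,094.35
Check: goods available $2,945.15 = COGS $1,850.80 + ending $1,094.35

COGS = $1,850.80; ending inventory = $1,094.35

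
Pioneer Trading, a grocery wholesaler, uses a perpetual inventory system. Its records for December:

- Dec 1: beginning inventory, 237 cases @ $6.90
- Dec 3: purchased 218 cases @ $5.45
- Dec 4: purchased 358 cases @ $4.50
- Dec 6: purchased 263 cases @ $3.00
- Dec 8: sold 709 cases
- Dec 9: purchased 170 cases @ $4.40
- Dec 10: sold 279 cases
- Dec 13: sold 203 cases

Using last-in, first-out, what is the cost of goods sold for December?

Dec 8, 709 sold [LIFO — newest first]: 263 @ $3.00 + 358 @ $4.50 + 88 @ $5.45 = $2,879.60
Dec 10, 279 sold [LIFO — newest first]: 170 @ $4.40 + 109 @ $5.45 = $1,342.05
Dec 13, 203 sold [LIFO — newest first]: 21 @ $5.45 + 182 @ $6.90 = $1,370.25
Total COGS = $2,879.60 + $1,342.05 + $1,370.25 = $5,591.90
Ending inventory: 55 @ $6.90 = $379.50
Check: goods available $5,971.40 = COGS $5,591.90 + ending $379.50

COGS = $5,591.90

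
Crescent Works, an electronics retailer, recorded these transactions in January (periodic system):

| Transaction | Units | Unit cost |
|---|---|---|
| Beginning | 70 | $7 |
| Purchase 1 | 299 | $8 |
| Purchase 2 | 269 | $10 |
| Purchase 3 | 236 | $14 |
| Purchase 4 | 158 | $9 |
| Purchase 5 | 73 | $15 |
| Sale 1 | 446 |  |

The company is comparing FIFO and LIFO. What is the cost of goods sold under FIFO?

FIFO COGS: 70 @ $7 + 299 @ $8 + 77 @ $10 = $3,652
LIFO COGS: 73 @ $15 + 158 @ $9 + 215 @ $14 = $5,527

COGS = $3,652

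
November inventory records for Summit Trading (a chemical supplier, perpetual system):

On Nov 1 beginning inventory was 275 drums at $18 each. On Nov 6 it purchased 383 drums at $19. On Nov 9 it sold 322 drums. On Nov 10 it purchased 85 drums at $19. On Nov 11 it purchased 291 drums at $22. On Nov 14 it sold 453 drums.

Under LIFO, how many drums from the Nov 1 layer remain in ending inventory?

Nov 9, 322 sold [LIFO — newest first]: 322 @ $19 = $6,118
Nov 14, 453 sold [LIFO — newest first]: 291 @ $22 + 85 @ $19 + 61 @ $19 + 16 @ $18 = $9,464
Total COGS = $6,118 + $9,464 = $15,582
Ending inventory: 259 @ $18 = $4,662

259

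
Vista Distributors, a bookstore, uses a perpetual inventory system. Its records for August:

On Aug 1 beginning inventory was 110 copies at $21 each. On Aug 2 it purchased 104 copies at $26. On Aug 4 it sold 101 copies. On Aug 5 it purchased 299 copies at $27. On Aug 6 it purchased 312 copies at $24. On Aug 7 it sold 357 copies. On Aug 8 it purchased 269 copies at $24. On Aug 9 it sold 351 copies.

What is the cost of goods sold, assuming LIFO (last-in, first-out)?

Aug 4, 101 sold [LIFO — newest first]: 101 @ $26 = $2,626
Aug 7, 357 sold [LIFO — newest first]: 312 @ $24 + 45 @ $27 = $8,703
Aug 9, 351 sold [LIFO — newest first]: 269 @ $24 + 82 @ $27 = $8,670
Total COGS = $2,626 + $8,703 + $8,670 = $19,999
Ending inventory: 110 @ $21 + 3 @ $26 + 172 @ $27 = $7,032

COGS = $19,999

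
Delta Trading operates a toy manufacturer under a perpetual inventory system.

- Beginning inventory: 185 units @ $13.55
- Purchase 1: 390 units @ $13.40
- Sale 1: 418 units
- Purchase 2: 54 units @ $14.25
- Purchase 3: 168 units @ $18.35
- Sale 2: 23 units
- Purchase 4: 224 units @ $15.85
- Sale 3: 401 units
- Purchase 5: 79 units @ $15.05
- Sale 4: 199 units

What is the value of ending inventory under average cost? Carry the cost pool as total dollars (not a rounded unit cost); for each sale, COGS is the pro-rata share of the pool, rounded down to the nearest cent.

After Beginning: 185 on hand, pool $2,506.75 (≈ $13.5500 each)
After Purchase 1: 575 on hand, pool $7,732.75 (≈ $13.4483 each)
Sale 1, sell 418: 418/575 × $7,732.75 → $5,621.37
After Purchase 2: 211 on hand, pool $2,880.88 (≈ $13.6535 each)
After Purchase 3: 379 on hand, pool $5,963.68 (≈ $15.7353 each)
Sale 2, sell 23: 23/379 × $5,963.68 → $361.91
After Purchase 4: 580 on hand, pool $9,152.17 (≈ $15.7796 each)
Sale 3, sell 401: 401/580 × $9,152.17 → $6,327.62
After Purchase 5: 258 on hand, pool $4,013.50 (≈ $15.5562 each)
Sale 4, sell 199: 199/258 × $4,013.50 → $3,095.68
Total COGS = $5,621.37 + $361.91 + $6,327.62 + $3,095.68 = $15,406.58
Ending inventory (cost pool remaining) = $917.82

Ending inventory = $917.82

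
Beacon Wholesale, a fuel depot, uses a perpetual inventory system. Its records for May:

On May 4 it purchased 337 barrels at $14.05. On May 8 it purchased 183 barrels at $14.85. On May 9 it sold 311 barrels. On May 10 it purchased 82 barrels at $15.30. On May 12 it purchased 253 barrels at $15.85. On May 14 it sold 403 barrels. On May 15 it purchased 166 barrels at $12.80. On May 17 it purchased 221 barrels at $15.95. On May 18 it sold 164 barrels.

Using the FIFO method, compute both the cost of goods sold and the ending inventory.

May 9, 311 sold [FIFO — oldest first]: 311 @ $14.05 = $4,369.55
May 14, 403 sold [FIFO — oldest first]: 26 @ $14.05 + 183 @ $14.85 + 82 @ $15.30 + 112 @ $15.85 = $6,112.65
May 18, 164 sold [FIFO — oldest first]: 141 @ $15.85 + 23 @ $12.80 = $2,529.25
Total COGS = $4,369.55 + $6,112.65 + $2,529.25 = $13,011.45
Ending inventory: 143 @ $12.80 + 221 @ $15.95 = $5,355.35
Check: goods available $18,366.80 = COGS $13,011.45 + ending $5,355.35

COGS = $13,011.45; ending inventory = $5,355.35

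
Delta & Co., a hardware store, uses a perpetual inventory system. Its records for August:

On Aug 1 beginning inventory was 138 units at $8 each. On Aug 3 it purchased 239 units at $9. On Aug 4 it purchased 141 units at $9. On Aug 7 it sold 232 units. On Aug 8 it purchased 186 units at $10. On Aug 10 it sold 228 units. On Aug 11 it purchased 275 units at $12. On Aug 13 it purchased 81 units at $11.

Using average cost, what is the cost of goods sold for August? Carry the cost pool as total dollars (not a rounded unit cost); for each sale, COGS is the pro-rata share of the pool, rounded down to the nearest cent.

After Aug 1: 138 on hand, pool $1,104.00 (≈ $8.0000 each)
After Aug 3: 377 on hand, pool $3,255.00 (≈ $8.6340 each)
After Aug 4: 518 on hand, pool $4,524.00 (≈ $8.7336 each)
Aug 7, sell 232: 232/518 × $4,524.00 → $2,026.19
After Aug 8: 472 on hand, pool $4,357.81 (≈ $9.2326 each)
Aug 10, sell 228: 228/472 × $4,357.81 → $2,105.04
After Aug 11: 519 on hand, pool $5,552.77 (≈ $10.6990 each)
After Aug 13: 600 on hand, pool $6,443.77 (≈ $10.7396 each)
Total COGS = $2,026.19 + $2,105.04 = $4,131.23
Ending inventory (cost pool remaining) = $6,443.77
Check: goods available $10,575.00 = COGS $4,131.23 + ending $6,443.77

COGS = $4,131.23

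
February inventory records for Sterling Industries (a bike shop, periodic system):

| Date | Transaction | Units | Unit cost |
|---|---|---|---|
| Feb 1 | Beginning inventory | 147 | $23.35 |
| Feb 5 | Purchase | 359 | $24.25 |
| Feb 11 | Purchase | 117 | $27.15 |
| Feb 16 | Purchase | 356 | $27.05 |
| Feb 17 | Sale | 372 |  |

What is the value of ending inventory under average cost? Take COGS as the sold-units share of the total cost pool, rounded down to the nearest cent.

Ending inventory = $15,466.14

Feb 17, sell 372: 372/979 × $24,944.55 → $9,478.41
Ending inventory (cost pool remaining) = $15,466.14
Check: goods available $24,944.55 = COGS $9,478.41 + ending $15,466.14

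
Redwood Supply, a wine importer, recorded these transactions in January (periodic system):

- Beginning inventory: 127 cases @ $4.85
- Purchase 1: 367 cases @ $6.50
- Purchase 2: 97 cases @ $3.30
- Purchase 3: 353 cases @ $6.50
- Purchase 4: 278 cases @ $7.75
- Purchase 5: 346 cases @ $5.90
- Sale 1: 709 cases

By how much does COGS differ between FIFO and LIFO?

FIFO COGS: 127 @ $4.85 + 367 @ $6.50 + 97 @ $3.30 + 118 @ $6.50 = $4,088.55
LIFO COGS: 346 @ $5.90 + 278 @ $7.75 + 85 @ $6.50 = $4,748.40
Difference = |$4,088.55 − $4,748.40| = $659.85

$659.85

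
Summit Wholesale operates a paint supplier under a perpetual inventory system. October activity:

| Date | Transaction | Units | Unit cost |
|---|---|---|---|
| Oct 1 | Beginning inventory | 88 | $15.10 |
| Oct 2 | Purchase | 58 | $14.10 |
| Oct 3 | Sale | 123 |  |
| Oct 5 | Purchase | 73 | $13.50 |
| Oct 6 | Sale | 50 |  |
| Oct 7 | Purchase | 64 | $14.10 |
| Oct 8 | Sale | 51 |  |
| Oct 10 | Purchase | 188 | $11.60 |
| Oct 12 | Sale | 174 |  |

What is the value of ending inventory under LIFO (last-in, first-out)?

Ending inventory = $1,003.50

Oct 3, 123 sold [LIFO — newest first]: 58 @ $14.10 + 65 @ $15.10 = $1,799.30
Oct 6, 50 sold [LIFO — newest first]: 50 @ $13.50 = $675.00
Oct 8, 51 sold [LIFO — newest first]: 51 @ $14.10 = $719.10
Oct 12, 174 sold [LIFO — newest first]: 174 @ $11.60 = $2,018.40
Total COGS = $1,799.30 + $675.00 + $719.10 + $2,018.40 = $5,211.80
Ending inventory: 23 @ $15.10 + 23 @ $13.50 + 13 @ $14.10 + 14 @ $11.60 = $1,003.50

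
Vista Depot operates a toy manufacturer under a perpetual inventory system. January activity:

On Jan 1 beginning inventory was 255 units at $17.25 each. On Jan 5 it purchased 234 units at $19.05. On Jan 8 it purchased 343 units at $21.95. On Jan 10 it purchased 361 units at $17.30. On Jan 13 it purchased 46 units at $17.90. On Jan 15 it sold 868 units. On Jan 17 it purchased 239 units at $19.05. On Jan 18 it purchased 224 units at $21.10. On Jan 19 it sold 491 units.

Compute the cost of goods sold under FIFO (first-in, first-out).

Jan 15, 868 sold [FIFO — oldest first]: 255 @ $17.25 + 234 @ $19.05 + 343 @ $21.95 + 36 @ $17.30 = $17,008.10
Jan 19, 491 sold [FIFO — oldest first]: 325 @ $17.30 + 46 @ $17.90 + 120 @ $19.05 = $8,731.90
Total COGS = $17,008.10 + $8,731.90 = $25,740.00
Ending inventory: 119 @ $19.05 + 224 @ $21.10 = $6,993.35
Check: goods available $32,733.35 = COGS $25,740.00 + ending $6,993.35

COGS = $25,740.00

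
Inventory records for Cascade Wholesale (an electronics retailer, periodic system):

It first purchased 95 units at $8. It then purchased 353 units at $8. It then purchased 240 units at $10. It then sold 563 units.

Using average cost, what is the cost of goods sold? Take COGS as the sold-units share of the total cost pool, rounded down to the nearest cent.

COGS = $4,896.79

Sale 1, sell 563: 563/688 × $5,984.00 → $4,896.79
Ending inventory (cost pool remaining) = $1,087.21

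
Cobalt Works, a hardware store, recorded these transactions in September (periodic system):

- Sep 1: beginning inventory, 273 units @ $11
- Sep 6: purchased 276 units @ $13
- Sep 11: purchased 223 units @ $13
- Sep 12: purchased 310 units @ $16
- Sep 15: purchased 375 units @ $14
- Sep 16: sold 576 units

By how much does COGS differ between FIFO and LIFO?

FIFO COGS: 273 @ $11 + 276 @ $13 + 27 @ $13 = $6,942
LIFO COGS: 375 @ $14 + 201 @ $16 = $8,466
Difference = |$6,942 − $8,466| = $1,524

$1,524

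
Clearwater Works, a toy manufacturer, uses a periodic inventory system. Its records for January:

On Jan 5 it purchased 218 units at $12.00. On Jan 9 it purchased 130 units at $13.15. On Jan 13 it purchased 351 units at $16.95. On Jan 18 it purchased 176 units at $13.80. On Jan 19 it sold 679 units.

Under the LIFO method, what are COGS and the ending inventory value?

Jan 19, 679 sold [LIFO — newest first]: 176 @ $13.80 + 351 @ $16.95 + 130 @ $13.15 + 22 @ $12.00 = $10,351.75
Ending inventory: 196 @ $12.00 = $2,352.00
Check: goods available $12,703.75 = COGS $10,351.75 + ending $2,352.00

COGS = $10,351.75; ending inventory = $2,352.00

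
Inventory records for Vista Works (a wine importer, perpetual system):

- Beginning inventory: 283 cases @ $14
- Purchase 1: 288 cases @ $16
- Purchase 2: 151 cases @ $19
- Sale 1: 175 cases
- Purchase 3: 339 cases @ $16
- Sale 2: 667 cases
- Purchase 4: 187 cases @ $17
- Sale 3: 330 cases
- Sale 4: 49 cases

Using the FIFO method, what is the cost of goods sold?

COGS = $19,583

Sale 1 (175) [FIFO — oldest first]: 175 @ $14 = $2,450
Sale 2 (667) [FIFO — oldest first]: 108 @ $14 + 288 @ $16 + 151 @ $19 + 120 @ $16 = $10,909
Sale 3 (330) [FIFO — oldest first]: 219 @ $16 + 111 @ $17 = $5,391
Sale 4 (49) [FIFO — oldest first]: 49 @ $17 = $833
Total COGS = $2,450 + $10,909 + $5,391 + $833 = $19,583
Ending inventory: 27 @ $17 = $459
Check: goods available $20,042 = COGS $19,583 + ending $459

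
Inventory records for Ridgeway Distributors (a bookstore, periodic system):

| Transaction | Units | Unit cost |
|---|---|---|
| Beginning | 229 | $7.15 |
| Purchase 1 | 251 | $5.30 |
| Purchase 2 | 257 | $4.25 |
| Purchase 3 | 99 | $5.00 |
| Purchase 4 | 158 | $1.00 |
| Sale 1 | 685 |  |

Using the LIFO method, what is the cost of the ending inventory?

Ending inventory = $2,061.35

Sale 1 (685) [LIFO — newest first]: 158 @ $1.00 + 99 @ $5.00 + 257 @ $4.25 + 171 @ $5.30 = $2,651.55
Ending inventory: 229 @ $7.15 + 80 @ $5.30 = $2,061.35
Check: goods available $4,712.90 = COGS $2,651.55 + ending $2,061.35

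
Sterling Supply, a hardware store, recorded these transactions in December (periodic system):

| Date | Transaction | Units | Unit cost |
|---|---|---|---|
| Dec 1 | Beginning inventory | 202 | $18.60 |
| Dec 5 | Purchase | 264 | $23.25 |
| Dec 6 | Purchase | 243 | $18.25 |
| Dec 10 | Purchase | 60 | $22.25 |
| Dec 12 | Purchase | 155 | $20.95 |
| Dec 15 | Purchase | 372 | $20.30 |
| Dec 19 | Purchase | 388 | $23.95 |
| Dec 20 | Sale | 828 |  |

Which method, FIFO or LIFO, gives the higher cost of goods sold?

FIFO COGS: 202 @ $18.60 + 264 @ $23.25 + 243 @ $18.25 + 60 @ $22.25 + 59 @ $20.95 = $16,901.00
LIFO COGS: 388 @ $23.95 + 372 @ $20.30 + 68 @ $20.95 = $18,268.80

LIFO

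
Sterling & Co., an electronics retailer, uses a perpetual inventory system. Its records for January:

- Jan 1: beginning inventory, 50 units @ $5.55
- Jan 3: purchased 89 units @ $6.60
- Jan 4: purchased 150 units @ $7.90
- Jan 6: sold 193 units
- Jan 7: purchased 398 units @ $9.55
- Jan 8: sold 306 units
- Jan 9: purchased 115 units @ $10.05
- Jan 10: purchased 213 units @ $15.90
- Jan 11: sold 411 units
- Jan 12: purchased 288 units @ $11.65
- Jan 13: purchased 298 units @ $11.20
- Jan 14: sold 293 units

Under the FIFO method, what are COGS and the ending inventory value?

Jan 6, 193 sold [FIFO — oldest first]: 50 @ $5.55 + 89 @ $6.60 + 54 @ $7.90 = $1,291.50
Jan 8, 306 sold [FIFO — oldest first]: 96 @ $7.90 + 210 @ $9.55 = $2,763.90
Jan 11, 411 sold [FIFO — oldest first]: 188 @ $9.55 + 115 @ $10.05 + 108 @ $15.90 = $4,668.35
Jan 14, 293 sold [FIFO — oldest first]: 105 @ $15.90 + 188 @ $11.65 = $3,859.70
Total COGS = $1,291.50 + $2,763.90 + $4,668.35 + $3,859.70 = $12,583.45
Ending inventory: 100 @ $11.65 + 298 @ $11.20 = $4,502.60
Check: goods available $17,086.05 = COGS $12,583.45 + ending $4,502.60

COGS = $12,583.45; ending inventory = $4,502.60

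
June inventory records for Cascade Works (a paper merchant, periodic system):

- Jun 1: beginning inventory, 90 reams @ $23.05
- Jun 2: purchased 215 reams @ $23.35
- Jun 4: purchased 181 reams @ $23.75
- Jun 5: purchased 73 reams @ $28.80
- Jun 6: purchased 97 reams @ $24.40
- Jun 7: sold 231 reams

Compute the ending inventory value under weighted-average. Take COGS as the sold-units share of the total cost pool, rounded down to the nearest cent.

Jun 7, sell 231: 231/656 × $15,862.70 → $5,585.79
Ending inventory (cost pool remaining) = $10,276.91
Check: goods available $15,862.70 = COGS $5,585.79 + ending $10,276.91

Ending inventory = $10,276.91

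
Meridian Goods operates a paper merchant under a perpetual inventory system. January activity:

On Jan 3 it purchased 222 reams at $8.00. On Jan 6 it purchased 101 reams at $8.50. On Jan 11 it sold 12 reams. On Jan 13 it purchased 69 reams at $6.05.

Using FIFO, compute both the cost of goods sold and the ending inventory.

COGS = $96.00; ending inventory = $2,955.95

Jan 11, 12 sold [FIFO — oldest first]: 12 @ $8.00 = $96.00
Ending inventory: 210 @ $8.00 + 101 @ $8.50 + 69 @ $6.05 = $2,955.95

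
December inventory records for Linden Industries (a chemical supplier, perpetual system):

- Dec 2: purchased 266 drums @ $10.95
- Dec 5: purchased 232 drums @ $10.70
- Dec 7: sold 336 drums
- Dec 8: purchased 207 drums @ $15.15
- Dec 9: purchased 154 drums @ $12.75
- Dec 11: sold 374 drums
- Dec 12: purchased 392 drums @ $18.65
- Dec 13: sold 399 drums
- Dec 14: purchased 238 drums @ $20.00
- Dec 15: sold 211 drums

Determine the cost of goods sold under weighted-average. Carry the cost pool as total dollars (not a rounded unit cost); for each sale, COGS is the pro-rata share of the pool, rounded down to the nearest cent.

After Dec 2: 266 on hand, pool $2,912.70 (≈ $10.9500 each)
After Dec 5: 498 on hand, pool $5,395.10 (≈ $10.8335 each)
Dec 7, sell 336: 336/498 × $5,395.10 → $3,640.06
After Dec 8: 369 on hand, pool $4,891.09 (≈ $13.2550 each)
After Dec 9: 523 on hand, pool $6,854.59 (≈ $13.1063 each)
Dec 11, sell 374: 374/523 × $6,854.59 → $4,901.75
After Dec 12: 541 on hand, pool $9,263.64 (≈ $17.1232 each)
Dec 13, sell 399: 399/541 × $9,263.64 → $6,832.14
After Dec 14: 380 on hand, pool $7,191.50 (≈ $18.9250 each)
Dec 15, sell 211: 211/380 × $7,191.50 → $3,993.17
Total COGS = $3,640.06 + $4,901.75 + $6,832.14 + $3,993.17 = $19,367.12
Ending inventory (cost pool remaining) = $3,198.33
Check: goods available $22,565.45 = COGS $19,367.12 + ending $3,198.33

COGS = $19,367.12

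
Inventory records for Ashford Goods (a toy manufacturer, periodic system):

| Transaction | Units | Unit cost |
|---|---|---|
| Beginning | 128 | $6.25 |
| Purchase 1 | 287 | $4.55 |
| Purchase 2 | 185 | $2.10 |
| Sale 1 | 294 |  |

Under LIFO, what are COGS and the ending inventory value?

COGS = $884.45; ending inventory = $1,609.90

Sale 1 (294) [LIFO — newest first]: 185 @ $2.10 + 109 @ $4.55 = $884.45
Ending inventory: 128 @ $6.25 + 178 @ $4.55 = $1,609.90
Check: goods available $2,494.35 = COGS $884.45 + ending $1,609.90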